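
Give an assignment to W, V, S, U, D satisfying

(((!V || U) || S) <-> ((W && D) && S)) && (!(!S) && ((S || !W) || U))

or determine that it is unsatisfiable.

W = True; V = False; S = True; U = True; D = True

  ((!V || U) || S) <-> ((W && D) && S) = True
    (!V || U) || S = True
      !V || U = True
        !V = True
    (W && D) && S = True
      W && D = True
  !(!S) && ((S || !W) || U) = True
    !(!S) = True
      !S = False
    (S || !W) || U = True
      S || !W = True
        !W = False
Both conjuncts True, so the formula holds.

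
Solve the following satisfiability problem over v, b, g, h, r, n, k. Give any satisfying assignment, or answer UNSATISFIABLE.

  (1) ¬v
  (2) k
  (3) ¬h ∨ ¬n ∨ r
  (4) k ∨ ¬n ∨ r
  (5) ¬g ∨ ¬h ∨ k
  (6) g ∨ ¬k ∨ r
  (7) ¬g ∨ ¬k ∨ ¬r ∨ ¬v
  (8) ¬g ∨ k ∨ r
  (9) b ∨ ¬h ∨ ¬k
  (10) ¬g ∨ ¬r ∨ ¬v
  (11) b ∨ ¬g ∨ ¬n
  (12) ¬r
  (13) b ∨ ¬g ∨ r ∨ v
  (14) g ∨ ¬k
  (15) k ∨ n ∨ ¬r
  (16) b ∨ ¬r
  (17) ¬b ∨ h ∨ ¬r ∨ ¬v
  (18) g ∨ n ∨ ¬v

v: False, b: True, g: True, h: True, r: False, n: False, k: True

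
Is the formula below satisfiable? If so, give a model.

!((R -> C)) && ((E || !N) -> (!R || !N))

C = False, N = False, E = True, R = True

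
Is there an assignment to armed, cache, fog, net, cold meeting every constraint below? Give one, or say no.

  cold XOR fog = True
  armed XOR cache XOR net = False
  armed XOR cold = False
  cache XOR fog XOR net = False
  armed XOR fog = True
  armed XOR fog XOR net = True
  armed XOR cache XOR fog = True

The formula is unsatisfiable.

Adding constraints 1, 2, 3, 4 mod 2: every variable appears an even number of times on the left, so the left side is 0.
But the right sides sum to 1 (mod 2). 0 ≠ 1 — the system is inconsistent.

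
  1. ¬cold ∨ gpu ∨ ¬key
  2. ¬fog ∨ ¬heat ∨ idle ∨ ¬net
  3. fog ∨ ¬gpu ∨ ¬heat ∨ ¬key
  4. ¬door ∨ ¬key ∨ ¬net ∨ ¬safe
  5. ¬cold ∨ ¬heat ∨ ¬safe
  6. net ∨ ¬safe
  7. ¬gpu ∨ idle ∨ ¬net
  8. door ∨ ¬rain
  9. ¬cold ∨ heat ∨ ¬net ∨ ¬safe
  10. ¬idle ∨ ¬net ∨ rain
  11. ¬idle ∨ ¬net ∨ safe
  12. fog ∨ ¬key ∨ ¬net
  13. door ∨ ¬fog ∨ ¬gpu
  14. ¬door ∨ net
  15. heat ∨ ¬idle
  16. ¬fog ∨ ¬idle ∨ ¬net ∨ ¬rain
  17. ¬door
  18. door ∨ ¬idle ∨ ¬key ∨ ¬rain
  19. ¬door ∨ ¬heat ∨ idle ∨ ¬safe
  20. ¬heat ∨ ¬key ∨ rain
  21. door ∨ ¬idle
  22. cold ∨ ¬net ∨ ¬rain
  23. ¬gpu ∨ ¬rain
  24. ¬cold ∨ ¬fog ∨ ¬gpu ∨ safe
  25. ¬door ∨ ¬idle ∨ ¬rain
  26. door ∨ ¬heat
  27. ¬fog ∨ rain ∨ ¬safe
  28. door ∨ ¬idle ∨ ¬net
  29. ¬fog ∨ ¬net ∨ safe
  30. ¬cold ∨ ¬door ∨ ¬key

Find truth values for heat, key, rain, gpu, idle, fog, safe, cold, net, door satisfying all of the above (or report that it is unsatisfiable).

heat: False, key: False, rain: False, gpu: False, idle: False, fog: False, safe: False, cold: True, net: False, door: False

Unit clause (¬door) forces door = False.
In (door ∨ ¬idle) only ¬idle is left, so idle = False.
In (door ∨ ¬heat) only ¬heat is left, so heat = False.
In (door ∨ ¬rain) only ¬rain is left, so rain = False.
Set key = False.
Set gpu = False.
Set fog = False.
Set safe = False.
Set cold = True.
Set net = False.
All clauses satisfied.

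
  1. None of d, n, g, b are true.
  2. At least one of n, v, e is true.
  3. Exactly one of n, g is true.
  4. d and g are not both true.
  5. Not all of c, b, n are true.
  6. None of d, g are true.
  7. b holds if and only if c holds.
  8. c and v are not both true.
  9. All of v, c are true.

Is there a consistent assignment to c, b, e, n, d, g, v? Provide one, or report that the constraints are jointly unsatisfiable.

Unsatisfiable — no assignment works.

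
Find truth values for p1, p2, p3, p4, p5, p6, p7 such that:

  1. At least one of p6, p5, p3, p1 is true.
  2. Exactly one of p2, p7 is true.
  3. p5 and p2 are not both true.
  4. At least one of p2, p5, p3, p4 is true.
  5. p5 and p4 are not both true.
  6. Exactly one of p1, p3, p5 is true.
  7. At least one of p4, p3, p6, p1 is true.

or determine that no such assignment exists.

p1: True, p2: False, p3: False, p4: True, p5: False, p6: True, p7: True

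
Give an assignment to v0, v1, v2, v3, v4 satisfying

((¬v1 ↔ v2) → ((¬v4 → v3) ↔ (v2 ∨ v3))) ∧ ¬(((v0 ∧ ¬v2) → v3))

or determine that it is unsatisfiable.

v0 = True; v1 = False; v2 = False; v3 = False; v4 = True

  (¬v1 ↔ v2) → ((¬v4 → v3) ↔ (v2 ∨ v3)) = True
    ¬v1 ↔ v2 = False
      ¬v1 = True
    (¬v4 → v3) ↔ (v2 ∨ v3) = False
      ¬v4 → v3 = True
        ¬v4 = False
      v2 ∨ v3 = False
  ¬(((v0 ∧ ¬v2) → v3)) = True
    (v0 ∧ ¬v2) → v3 = False
      v0 ∧ ¬v2 = True
        ¬v2 = True
Both conjuncts True, so the formula holds.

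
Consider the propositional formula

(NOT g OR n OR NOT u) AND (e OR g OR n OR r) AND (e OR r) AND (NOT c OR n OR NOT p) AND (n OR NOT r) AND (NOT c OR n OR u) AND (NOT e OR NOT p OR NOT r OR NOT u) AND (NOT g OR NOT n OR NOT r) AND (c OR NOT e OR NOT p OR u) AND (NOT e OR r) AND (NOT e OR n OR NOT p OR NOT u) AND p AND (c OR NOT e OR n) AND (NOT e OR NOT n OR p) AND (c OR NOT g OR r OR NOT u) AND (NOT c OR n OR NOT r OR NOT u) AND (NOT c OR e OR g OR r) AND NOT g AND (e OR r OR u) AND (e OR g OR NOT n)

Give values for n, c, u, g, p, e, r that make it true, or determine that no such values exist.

Unit clause (p) forces p = True.
Unit clause (NOT g) forces g = False.
Set n = True.
  then (e OR g OR NOT n) forces e = True.
  then (NOT e OR r) forces r = True.
  then (NOT e OR NOT p OR NOT r OR NOT u) forces u = False.
  then (c OR NOT e OR NOT p OR u) forces c = True.
All clauses satisfied.

n: True, c: True, u: False, g: False, p: True, e: True, r: True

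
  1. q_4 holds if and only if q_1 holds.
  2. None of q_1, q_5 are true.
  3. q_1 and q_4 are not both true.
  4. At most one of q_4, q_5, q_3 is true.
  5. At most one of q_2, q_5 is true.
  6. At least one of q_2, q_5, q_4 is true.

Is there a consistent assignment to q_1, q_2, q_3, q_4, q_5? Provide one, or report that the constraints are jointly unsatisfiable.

q_1: False, q_2: True, q_3: False, q_4: False, q_5: False

  (1) q_4=F, q_1=F — same ✓
  (2) {q_1, q_5}: 0 true — none ✓
  (3) q_1=F, q_4=F — not both ✓
  (4) {q_4, q_5, q_3}: 0 true — at most one ✓
  (5) {q_2, q_5}: 1 true — at most one ✓
  (6) {q_2, q_5, q_4}: 1 true — at least one ✓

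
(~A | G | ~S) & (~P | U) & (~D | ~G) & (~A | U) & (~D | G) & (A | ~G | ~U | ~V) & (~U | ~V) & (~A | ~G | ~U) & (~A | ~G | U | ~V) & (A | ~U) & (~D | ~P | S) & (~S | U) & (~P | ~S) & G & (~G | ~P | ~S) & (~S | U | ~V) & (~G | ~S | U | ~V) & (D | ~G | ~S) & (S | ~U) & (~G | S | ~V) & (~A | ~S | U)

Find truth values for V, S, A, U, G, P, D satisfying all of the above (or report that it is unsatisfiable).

V=F, S=F, A=F, U=F, G=T, P=F, D=F

Unit clause (G) forces G = True.
In (~D | ~G) only ~D is left, so D = False.
In (D | ~G | ~S) only ~S is left, so S = False.
In (S | ~U) only ~U is left, so U = False.
In (~G | S | ~V) only ~V is left, so V = False.
In (~P | U) only ~P is left, so P = False.
In (~A | U) only ~A is left, so A = False.
All clauses satisfied.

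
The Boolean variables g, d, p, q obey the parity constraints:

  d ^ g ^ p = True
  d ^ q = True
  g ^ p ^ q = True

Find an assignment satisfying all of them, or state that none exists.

Adding constraints 1, 2, 3 mod 2: every variable appears an even number of times on the left, so the left side is 0.
But the right sides sum to 1 (mod 2). 0 ≠ 1 — the system is inconsistent.

No satisfying assignment exists.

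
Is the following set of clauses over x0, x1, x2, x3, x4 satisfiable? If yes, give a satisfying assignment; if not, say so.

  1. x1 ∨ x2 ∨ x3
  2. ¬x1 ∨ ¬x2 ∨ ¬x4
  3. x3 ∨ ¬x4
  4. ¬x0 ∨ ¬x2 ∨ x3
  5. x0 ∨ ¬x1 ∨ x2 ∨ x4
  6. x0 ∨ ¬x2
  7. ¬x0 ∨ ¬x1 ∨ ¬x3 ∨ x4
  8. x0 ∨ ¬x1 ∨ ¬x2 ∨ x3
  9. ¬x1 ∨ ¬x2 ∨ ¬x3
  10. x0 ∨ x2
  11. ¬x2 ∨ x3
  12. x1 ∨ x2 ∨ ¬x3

x0: True, x1: True, x2: False, x3: False, x4: False

Try x0 = False:
  (x0 ∨ ¬x2) forces x2 = False.
  clause (x0 ∨ x2) is falsified — backtrack.
So x0 = True.
Set x1 = True.
Set x2 = False.
Set x3 = False.
  then (x3 ∨ ¬x4) forces x4 = False.
All clauses satisfied.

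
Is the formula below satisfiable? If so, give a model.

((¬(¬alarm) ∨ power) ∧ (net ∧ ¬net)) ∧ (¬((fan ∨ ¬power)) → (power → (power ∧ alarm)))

Unsatisfiable

Case net = True: the conjunct ¬net is False.
Case net = False: the conjunct net is False.
Both cases fail — unsatisfiable.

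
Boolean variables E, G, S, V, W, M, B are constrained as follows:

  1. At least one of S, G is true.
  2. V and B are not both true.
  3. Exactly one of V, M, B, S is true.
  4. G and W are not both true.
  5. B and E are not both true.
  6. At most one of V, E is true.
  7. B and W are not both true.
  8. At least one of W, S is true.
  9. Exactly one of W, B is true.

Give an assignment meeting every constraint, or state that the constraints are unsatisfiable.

E: False, G: False, S: True, V: False, W: True, M: False, B: False

  (1) {S, G}: 1 true — at least one ✓
  (2) V=F, B=F — not both ✓
  (3) {V, M, B, S}: 1 true — exactly one ✓
  (4) G=F, W=T — not both ✓
  (5) B=F, E=F — not both ✓
  (6) {V, E}: 0 true — at most one ✓
  (7) B=F, W=T — not both ✓
  (8) {W, S}: 2 true — at least one ✓
  (9) {W, B}: 1 true — exactly one ✓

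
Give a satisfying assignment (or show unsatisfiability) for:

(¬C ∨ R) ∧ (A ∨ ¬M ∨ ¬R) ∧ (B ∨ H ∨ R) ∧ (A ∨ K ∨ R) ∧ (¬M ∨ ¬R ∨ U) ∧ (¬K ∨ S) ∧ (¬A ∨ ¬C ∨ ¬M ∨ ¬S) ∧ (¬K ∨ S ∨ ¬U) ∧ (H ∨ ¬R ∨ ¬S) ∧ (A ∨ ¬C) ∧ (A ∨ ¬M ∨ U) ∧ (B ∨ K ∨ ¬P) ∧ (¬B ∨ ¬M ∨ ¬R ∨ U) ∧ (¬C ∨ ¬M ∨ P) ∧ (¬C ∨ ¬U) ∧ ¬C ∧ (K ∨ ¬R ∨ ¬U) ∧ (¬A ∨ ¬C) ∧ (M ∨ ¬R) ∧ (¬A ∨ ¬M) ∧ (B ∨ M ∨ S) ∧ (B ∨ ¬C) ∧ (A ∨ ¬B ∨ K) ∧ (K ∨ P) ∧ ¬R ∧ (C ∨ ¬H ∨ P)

K = True; B = True; R = False; H = False; M = False; C = False; P = False; U = True; S = True; A = True

Unit clause (¬C) forces C = False.
Unit clause (¬R) forces R = False.
Set K = True.
  then (¬K ∨ S) forces S = True.
Set B = True.
Set H = False.
Set M = False.
Set P = False.
Set U = True.
Set A = True.
All clauses satisfied.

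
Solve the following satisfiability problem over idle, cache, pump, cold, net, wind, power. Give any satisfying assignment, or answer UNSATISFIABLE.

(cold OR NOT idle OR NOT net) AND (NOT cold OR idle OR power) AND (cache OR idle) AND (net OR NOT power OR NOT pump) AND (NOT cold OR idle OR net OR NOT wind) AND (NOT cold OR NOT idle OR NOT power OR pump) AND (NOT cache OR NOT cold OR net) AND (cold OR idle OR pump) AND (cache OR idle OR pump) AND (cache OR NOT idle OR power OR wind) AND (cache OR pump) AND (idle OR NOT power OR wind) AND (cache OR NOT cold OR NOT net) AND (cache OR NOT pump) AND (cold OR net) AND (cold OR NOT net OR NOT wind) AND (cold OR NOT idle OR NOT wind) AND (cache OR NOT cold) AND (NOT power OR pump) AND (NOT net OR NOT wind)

idle = False; cache = True; pump = True; cold = False; net = True; wind = False; power = False

Set idle = False.
  then (cache OR idle) forces cache = True.
Set pump = True.
Try cold = True:
  (NOT cold OR idle OR power) forces power = True.
  (net OR NOT power OR NOT pump) forces net = True.
  (idle OR NOT power OR wind) forces wind = True.
  clause (NOT net OR NOT wind) is falsified — backtrack.
So cold = False.
  then (cold OR net) forces net = True.
  then (cold OR NOT net OR NOT wind) forces wind = False.
  then (idle OR NOT power OR wind) forces power = False.
All clauses satisfied.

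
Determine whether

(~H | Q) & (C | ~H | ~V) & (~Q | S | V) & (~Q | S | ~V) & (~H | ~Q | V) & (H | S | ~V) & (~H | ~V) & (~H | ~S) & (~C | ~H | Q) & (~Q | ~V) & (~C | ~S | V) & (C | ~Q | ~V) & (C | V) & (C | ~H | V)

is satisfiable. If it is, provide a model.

Set V = False.
  then (C | V) forces C = True.
  then (~C | ~S | V) forces S = False.
  then (~Q | S | V) forces Q = False.
  then (~C | ~H | Q) forces H = False.
All clauses satisfied.

V = False, Q = False, S = False, H = False, C = True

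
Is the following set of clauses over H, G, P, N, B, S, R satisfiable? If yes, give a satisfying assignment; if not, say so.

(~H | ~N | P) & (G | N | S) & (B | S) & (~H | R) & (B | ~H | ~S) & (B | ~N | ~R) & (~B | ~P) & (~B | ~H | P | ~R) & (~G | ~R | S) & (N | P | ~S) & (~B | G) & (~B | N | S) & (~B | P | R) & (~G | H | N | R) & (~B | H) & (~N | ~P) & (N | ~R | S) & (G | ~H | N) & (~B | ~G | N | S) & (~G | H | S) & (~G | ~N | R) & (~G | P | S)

Set H = False.
  then (~B | H) forces B = False.
  then (B | S) forces S = True.
Set G = False.
Set P = True.
  then (~N | ~P) forces N = False.
Set R = True.
All clauses satisfied.

H = False; G = False; P = True; N = False; B = False; S = True; R = True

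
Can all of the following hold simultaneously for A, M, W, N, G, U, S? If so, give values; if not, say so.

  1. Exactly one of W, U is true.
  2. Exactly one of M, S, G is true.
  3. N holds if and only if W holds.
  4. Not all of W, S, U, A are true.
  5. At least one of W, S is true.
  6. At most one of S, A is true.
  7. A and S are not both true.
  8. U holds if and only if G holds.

A = False, M = True, W = True, N = True, G = False, U = False, S = False

  (1) {W, U}: 1 true — exactly one ✓
  (2) {M, S, G}: 1 true — exactly one ✓
  (3) N=T, W=T — same ✓
  (4) {W, S, U, A}: 1/4 true — not all ✓
  (5) {W, S}: 1 true — at least one ✓
  (6) {S, A}: 0 true — at most one ✓
  (7) A=F, S=F — not both ✓
  (8) U=F, G=F — same ✓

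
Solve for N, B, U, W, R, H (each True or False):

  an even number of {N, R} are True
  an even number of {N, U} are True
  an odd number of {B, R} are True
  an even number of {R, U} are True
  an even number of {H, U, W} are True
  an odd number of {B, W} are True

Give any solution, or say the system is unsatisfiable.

N = True, B = False, U = True, W = True, R = True, H = False

{N, R}: 2 true → even ✓
{N, U}: 2 true → even ✓
{B, R}: 1 true → odd ✓
{R, U}: 2 true → even ✓
{H, U, W}: 2 true → even ✓
{B, W}: 1 true → odd ✓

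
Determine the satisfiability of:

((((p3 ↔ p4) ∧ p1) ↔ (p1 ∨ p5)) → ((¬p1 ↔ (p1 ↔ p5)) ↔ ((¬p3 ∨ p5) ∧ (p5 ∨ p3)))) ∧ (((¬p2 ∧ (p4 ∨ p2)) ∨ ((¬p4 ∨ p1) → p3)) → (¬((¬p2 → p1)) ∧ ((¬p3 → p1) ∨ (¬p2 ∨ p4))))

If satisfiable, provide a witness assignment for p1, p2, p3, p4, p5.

p1 = False, p2 = False, p3 = False, p4 = True, p5 = True

  (((p3 ↔ p4) ∧ p1) ↔ (p1 ∨ p5)) → ((¬p1 ↔ (p1 ↔ p5)) ↔ ((¬p3 ∨ p5) ∧ (p5 ∨ p3))) = True
    ((p3 ↔ p4) ∧ p1) ↔ (p1 ∨ p5) = False
      (p3 ↔ p4) ∧ p1 = False
        p3 ↔ p4 = False
      p1 ∨ p5 = True
    (¬p1 ↔ (p1 ↔ p5)) ↔ ((¬p3 ∨ p5) ∧ (p5 ∨ p3)) = False
      ¬p1 ↔ (p1 ↔ p5) = False
        ¬p1 = True
        p1 ↔ p5 = False
      (¬p3 ∨ p5) ∧ (p5 ∨ p3) = True
        ¬p3 ∨ p5 = True
          ¬p3 = True
        p5 ∨ p3 = True
  ((¬p2 ∧ (p4 ∨ p2)) ∨ ((¬p4 ∨ p1) → p3)) → (¬((¬p2 → p1)) ∧ ((¬p3 → p1) ∨ (¬p2 ∨ p4))) = True
    (¬p2 ∧ (p4 ∨ p2)) ∨ ((¬p4 ∨ p1) → p3) = True
      ¬p2 ∧ (p4 ∨ p2) = True
        ¬p2 = True
        p4 ∨ p2 = True
      (¬p4 ∨ p1) → p3 = True
        ¬p4 ∨ p1 = False
          ¬p4 = False
    ¬((¬p2 → p1)) ∧ ((¬p3 → p1) ∨ (¬p2 ∨ p4)) = True
      ¬((¬p2 → p1)) = True
        ¬p2 → p1 = False
          ¬p2 = True
      (¬p3 → p1) ∨ (¬p2 ∨ p4) = True
        ¬p3 → p1 = False
          ¬p3 = True
        ¬p2 ∨ p4 = True
          ¬p2 = True
Both conjuncts True, so the formula holds.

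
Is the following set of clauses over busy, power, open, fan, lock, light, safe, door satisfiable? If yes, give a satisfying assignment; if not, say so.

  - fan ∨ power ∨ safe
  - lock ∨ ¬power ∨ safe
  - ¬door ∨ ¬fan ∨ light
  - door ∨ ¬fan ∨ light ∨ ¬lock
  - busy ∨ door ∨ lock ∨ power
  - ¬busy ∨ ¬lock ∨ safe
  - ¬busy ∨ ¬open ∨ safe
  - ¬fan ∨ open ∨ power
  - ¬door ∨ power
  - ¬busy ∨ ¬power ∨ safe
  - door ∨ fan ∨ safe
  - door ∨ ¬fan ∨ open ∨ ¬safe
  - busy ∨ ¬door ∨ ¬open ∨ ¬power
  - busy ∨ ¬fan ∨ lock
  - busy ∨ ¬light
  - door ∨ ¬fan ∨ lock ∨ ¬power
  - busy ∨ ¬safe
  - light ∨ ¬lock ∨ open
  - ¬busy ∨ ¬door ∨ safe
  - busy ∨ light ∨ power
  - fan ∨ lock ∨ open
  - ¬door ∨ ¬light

Set busy = True.
Set power = False.
  then (¬door ∨ power) forces door = False.
Set open = True.
  then (¬busy ∨ ¬open ∨ safe) forces safe = True.
Set fan = False.
Set lock = True.
Set light = True.
All clauses satisfied.

busy: True, power: False, open: True, fan: False, lock: True, light: True, safe: True, door: False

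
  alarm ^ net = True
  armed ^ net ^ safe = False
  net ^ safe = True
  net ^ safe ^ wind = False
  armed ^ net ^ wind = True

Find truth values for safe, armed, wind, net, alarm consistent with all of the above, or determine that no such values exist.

safe = False, armed = True, wind = True, net = True, alarm = False

alarm ^ net = F ^ T = True ✓
armed ^ net ^ safe = T ^ T ^ F = False ✓
net ^ safe = T ^ F = True ✓
net ^ safe ^ wind = T ^ F ^ T = False ✓
armed ^ net ^ wind = T ^ T ^ T = True ✓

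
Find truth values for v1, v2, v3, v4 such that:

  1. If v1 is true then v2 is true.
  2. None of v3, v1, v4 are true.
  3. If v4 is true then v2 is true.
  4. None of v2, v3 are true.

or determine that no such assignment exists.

v1=F; v2=F; v3=F; v4=F

  (1) v1=F ⇒ v2: vacuous ✓
  (2) {v3, v1, v4}: 0 true — none ✓
  (3) v4=F ⇒ v2: vacuous ✓
  (4) {v2, v3}: 0 true — none ✓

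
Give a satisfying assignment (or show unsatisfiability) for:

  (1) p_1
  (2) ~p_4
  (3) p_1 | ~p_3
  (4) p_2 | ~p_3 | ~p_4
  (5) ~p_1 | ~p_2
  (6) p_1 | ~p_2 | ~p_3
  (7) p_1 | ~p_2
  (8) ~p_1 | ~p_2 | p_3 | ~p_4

Unit clause (p_1) forces p_1 = True.
Unit clause (~p_4) forces p_4 = False.
In (~p_1 | ~p_2) only ~p_2 is left, so p_2 = False.
Set p_3 = True.
All clauses satisfied.

p_1 = True; p_2 = False; p_3 = True; p_4 = False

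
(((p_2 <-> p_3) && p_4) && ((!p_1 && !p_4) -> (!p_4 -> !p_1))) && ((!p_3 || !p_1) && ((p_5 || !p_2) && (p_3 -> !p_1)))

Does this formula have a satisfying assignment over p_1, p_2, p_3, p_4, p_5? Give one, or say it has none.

p_1: True, p_2: False, p_3: False, p_4: True, p_5: True

  ((p_2 <-> p_3) && p_4) && ((!p_1 && !p_4) -> (!p_4 -> !p_1)) = True
    (p_2 <-> p_3) && p_4 = True
      p_2 <-> p_3 = True
    (!p_1 && !p_4) -> (!p_4 -> !p_1) = True
      !p_1 && !p_4 = False
        !p_1 = False
        !p_4 = False
      !p_4 -> !p_1 = True
        !p_4 = False
        !p_1 = False
  (!p_3 || !p_1) && ((p_5 || !p_2) && (p_3 -> !p_1)) = True
    !p_3 || !p_1 = True
      !p_3 = True
      !p_1 = False
    (p_5 || !p_2) && (p_3 -> !p_1) = True
      p_5 || !p_2 = True
        !p_2 = True
      p_3 -> !p_1 = True
        !p_1 = False
Both conjuncts True, so the formula holds.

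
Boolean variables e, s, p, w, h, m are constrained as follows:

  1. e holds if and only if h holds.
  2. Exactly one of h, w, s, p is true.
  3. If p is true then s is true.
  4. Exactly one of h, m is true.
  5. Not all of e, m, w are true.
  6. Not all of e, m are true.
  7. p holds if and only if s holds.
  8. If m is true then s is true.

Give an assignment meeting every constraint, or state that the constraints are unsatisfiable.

e = True; s = False; p = False; w = False; h = True; m = False

  (1) e=T, h=T — same ✓
  (2) {h, w, s, p}: 1 true — exactly one ✓
  (3) p=F ⇒ s: vacuous ✓
  (4) {h, m}: 1 true — exactly one ✓
  (5) {e, m, w}: 1/3 true — not all ✓
  (6) {e, m}: 1/2 true — not all ✓
  (7) p=F, s=F — same ✓
  (8) m=F ⇒ s: vacuous ✓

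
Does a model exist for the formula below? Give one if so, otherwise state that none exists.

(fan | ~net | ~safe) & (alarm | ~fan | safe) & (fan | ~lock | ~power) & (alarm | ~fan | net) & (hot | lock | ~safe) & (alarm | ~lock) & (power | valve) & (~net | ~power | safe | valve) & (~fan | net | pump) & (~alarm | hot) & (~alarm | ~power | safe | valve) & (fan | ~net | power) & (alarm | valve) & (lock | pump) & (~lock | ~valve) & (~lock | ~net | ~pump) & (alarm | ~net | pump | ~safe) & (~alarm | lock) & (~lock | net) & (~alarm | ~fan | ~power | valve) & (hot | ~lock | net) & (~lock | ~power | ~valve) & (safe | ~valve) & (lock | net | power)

Set net = False.
  then (~lock | net) forces lock = False.
  then (lock | net | power) forces power = True.
  then (lock | pump) forces pump = True.
  then (~alarm | lock) forces alarm = False.
  then (alarm | ~fan | net) forces fan = False.
  then (alarm | valve) forces valve = True.
  then (safe | ~valve) forces safe = True.
  then (hot | lock | ~safe) forces hot = True.
All clauses satisfied.

net: False; safe: True; hot: True; pump: True; alarm: False; fan: False; lock: False; valve: True; power: True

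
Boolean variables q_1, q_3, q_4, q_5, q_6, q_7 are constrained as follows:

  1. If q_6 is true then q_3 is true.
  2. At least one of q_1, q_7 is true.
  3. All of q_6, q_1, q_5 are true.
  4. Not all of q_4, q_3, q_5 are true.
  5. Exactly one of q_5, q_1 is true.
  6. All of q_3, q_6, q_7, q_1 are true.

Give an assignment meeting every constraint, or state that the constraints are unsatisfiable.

Case q_3 = True:
  (3) forces q_6 = True.
  (3) forces q_1 = True.
  (3) forces q_5 = True.
  Constraint (5) is violated (q_5=T, q_1=T) — contradiction.
Case q_3 = False:
  Constraint (6) is violated (q_3=F) — contradiction.
Both cases fail — unsatisfiable.

The formula is unsatisfiable.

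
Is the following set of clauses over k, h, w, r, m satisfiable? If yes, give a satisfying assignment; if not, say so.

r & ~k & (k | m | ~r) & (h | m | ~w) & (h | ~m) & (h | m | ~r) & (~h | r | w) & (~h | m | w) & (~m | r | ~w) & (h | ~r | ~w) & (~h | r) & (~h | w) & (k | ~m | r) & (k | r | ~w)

k = False, h = True, w = True, r = True, m = True

Unit clause (r) forces r = True.
Unit clause (~k) forces k = False.
In (k | m | ~r) only m is left, so m = True.
In (h | ~m) only h is left, so h = True.
In (~h | w) only w is left, so w = True.
All clauses satisfied.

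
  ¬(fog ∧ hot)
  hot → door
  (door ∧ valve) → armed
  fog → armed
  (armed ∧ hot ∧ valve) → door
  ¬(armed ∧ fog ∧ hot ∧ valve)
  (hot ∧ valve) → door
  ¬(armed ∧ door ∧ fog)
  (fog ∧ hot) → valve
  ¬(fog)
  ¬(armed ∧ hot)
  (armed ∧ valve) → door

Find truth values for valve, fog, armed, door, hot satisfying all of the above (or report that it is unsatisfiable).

valve=F, fog=F, armed=F, door=T, hot=F

Unit clause (¬fog) forces fog = False.
Set valve = False.
Set armed = False.
Set door = True.
Set hot = False.
All clauses satisfied.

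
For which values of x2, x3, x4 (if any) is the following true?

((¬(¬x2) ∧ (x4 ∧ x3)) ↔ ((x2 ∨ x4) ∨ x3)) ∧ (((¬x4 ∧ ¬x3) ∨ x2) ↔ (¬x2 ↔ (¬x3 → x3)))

Case x3 = True: the formula simplifies to (¬(¬x2) ∧ x4) ∧ (x2 ↔ ¬x2).
  x2 = True: the conjunct x2 ↔ ¬x2 becomes True ↔ ¬True = False.
  x2 = False: the conjunct ¬(¬x2) becomes ¬(¬False) = False.
Case x3 = False: the formula simplifies to ¬((x2 ∨ x4)) ∧ ((¬x4 ∨ x2) ↔ x2).
  x2 = True: the conjunct ¬((x2 ∨ x4)) becomes ¬((True ∨ x4)) = False.
  x2 = False: simplifies to ¬x4 ∧ x4.
    x4 = True: the conjunct ¬x4 is False.
    x4 = False: the conjunct x4 is False.
Both cases fail — unsatisfiable.

UNSATISFIABLE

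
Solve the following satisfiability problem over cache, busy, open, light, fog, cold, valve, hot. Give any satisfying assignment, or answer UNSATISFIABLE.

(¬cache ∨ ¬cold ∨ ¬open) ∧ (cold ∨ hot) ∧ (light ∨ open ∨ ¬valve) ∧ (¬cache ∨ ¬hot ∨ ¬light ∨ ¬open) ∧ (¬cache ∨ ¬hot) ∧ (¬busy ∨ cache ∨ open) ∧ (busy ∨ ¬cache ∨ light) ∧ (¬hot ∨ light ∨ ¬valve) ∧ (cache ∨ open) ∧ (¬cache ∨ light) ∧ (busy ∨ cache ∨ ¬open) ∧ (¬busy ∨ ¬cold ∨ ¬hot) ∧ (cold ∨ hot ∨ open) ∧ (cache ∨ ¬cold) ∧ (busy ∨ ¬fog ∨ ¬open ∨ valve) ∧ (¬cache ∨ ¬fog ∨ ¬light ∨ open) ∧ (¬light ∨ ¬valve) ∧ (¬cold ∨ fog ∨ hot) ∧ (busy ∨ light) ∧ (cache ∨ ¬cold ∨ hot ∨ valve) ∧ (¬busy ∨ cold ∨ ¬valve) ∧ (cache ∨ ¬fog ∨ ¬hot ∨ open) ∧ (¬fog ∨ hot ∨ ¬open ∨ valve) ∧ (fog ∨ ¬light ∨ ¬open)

Set cache = False.
  then (cache ∨ open) forces open = True.
  then (busy ∨ cache ∨ ¬open) forces busy = True.
  then (cache ∨ ¬cold) forces cold = False.
  then (¬busy ∨ cold ∨ ¬valve) forces valve = False.
  then (cold ∨ hot) forces hot = True.
Set light = True.
  then (fog ∨ ¬light ∨ ¬open) forces fog = True.
All clauses satisfied.

cache: False, busy: True, open: True, light: True, fog: True, cold: False, valve: False, hot: True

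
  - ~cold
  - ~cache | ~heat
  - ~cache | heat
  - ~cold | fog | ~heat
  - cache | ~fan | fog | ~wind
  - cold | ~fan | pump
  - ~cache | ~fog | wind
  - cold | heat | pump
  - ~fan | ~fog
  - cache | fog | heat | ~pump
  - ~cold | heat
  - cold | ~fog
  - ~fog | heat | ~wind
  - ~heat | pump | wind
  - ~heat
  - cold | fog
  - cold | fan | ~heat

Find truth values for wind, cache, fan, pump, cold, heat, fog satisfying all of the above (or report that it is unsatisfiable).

Case cold = True:
  Clause (~cold) is falsified — contradiction.
Case cold = False:
  (cold | ~fog) forces fog = False.
  Clause (cold | fog) is falsified — contradiction.
Both cases fail, so the formula is unsatisfiable.

Unsatisfiable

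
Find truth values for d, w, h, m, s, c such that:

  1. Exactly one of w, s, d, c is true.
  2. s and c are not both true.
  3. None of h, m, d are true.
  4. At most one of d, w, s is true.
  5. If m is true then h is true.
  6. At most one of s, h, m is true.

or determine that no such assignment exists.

d = False, w = False, h = False, m = False, s = False, c = True

  (1) {w, s, d, c}: 1 true — exactly one ✓
  (2) s=F, c=T — not both ✓
  (3) {h, m, d}: 0 true — none ✓
  (4) {d, w, s}: 0 true — at most one ✓
  (5) m=F ⇒ h: vacuous ✓
  (6) {s, h, m}: 0 true — at most one ✓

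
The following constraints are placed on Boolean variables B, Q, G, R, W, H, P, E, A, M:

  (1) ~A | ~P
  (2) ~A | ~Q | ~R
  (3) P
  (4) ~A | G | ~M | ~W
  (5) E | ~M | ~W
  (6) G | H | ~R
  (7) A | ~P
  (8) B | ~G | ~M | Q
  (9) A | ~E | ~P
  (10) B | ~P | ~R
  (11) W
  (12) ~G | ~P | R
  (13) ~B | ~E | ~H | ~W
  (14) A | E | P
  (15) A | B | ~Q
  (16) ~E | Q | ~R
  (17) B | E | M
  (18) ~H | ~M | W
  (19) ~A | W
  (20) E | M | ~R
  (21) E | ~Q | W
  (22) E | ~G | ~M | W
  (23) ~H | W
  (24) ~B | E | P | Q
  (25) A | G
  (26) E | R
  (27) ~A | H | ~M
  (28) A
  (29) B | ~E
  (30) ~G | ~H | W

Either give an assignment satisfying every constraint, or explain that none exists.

Unsatisfiable

Case P = True:
  (~A | ~P) forces A = False.
  Clause (A | ~P) is falsified — contradiction.
Case P = False:
  Clause (P) is falsified — contradiction.
Both cases fail, so the formula is unsatisfiable.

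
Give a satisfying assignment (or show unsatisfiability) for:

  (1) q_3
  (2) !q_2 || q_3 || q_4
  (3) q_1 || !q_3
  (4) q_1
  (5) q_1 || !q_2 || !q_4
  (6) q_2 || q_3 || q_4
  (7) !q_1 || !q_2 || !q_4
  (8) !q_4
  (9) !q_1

Unsatisfiable — no assignment works.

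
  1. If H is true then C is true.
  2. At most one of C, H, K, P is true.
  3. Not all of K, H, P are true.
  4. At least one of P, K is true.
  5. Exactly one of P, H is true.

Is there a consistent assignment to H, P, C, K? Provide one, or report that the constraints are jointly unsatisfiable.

H = False, P = True, C = False, K = False

  (1) H=F ⇒ C: vacuous ✓
  (2) {C, H, K, P}: 1 true — at most one ✓
  (3) {K, H, P}: 1/3 true — not all ✓
  (4) {P, K}: 1 true — at least one ✓
  (5) {P, H}: 1 true — exactly one ✓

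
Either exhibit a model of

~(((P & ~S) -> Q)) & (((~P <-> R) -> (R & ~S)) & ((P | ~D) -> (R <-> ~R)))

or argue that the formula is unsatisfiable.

Case P = True: the formula simplifies to ~((~S -> Q)) & ((~R -> (R & ~S)) & (R <-> ~R)).
  R = True: the conjunct R <-> ~R becomes True <-> ~True = False.
  R = False: the conjunct ~R -> (R & ~S) becomes ~False -> (False & ~S) = False.
Case P = False: the conjunct ~(((P & ~S) -> Q)) becomes ~((False -> Q)) = False.
Both cases fail — unsatisfiable.

Unsatisfiable — no assignment works.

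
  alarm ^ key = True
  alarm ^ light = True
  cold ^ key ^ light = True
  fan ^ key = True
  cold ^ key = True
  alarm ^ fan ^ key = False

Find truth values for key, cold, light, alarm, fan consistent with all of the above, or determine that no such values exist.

key=F, cold=T, light=F, alarm=T, fan=T

alarm ^ key = T ^ F = True ✓
alarm ^ light = T ^ F = True ✓
cold ^ key ^ light = T ^ F ^ F = True ✓
fan ^ key = T ^ F = True ✓
cold ^ key = T ^ F = True ✓
alarm ^ fan ^ key = T ^ T ^ F = False ✓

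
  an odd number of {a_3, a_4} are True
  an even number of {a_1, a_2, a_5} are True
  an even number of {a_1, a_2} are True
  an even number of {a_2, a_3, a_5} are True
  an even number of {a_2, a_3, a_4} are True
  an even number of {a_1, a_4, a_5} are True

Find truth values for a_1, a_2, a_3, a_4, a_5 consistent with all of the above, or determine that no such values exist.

Unsatisfiable — no assignment works.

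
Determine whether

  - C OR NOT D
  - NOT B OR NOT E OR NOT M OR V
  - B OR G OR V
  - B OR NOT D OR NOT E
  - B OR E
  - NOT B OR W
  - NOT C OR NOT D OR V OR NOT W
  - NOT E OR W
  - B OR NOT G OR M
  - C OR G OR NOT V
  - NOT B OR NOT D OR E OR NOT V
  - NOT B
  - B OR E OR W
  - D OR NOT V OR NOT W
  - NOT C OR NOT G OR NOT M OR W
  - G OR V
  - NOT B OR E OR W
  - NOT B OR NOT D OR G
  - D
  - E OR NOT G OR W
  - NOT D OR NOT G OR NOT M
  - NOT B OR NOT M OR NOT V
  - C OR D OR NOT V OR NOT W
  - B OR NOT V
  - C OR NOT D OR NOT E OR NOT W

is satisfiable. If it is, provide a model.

The formula is unsatisfiable.

Case B = True:
  Clause (NOT B) is falsified — contradiction.
Case B = False:
  (B OR E) forces E = True.
  (B OR NOT D OR NOT E) forces D = False.
  Clause (D) is falsified — contradiction.
Both cases fail, so the formula is unsatisfiable.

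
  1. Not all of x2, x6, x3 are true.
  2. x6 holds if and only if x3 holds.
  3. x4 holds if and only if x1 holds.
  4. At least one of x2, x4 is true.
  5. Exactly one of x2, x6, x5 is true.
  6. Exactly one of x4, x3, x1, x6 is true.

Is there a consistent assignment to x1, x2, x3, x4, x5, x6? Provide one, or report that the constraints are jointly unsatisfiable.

Case x1 = True:
  (3) with x1=T forces x4 = True.
  Constraint (6) is violated (x4=T, x1=T) — contradiction.
Case x1 = False:
  (3) with x1=F forces x4 = False.
  (4) with x4=F forces x2 = True.
  (5) with x2=T forces x6 = False.
  (2) with x6=F forces x3 = False.
  Constraint (6) is violated (x4=F, x3=F, x1=F, x6=F) — contradiction.
Both cases fail — unsatisfiable.

Unsatisfiable — no assignment works.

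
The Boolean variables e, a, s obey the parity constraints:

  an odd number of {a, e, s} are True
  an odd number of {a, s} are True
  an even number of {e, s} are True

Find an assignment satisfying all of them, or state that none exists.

e=F; a=T; s=F

{a, e, s}: 1 true → odd ✓
{a, s}: 1 true → odd ✓
{e, s}: 0 true → even ✓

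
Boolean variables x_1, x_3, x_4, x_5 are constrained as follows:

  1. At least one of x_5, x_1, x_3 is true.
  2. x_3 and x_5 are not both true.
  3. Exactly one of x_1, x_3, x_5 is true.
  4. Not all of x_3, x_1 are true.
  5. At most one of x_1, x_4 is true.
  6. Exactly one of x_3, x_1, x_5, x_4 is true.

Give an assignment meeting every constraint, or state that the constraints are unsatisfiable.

x_1: False, x_3: False, x_4: False, x_5: True

  (1) {x_5, x_1, x_3}: 1 true — at least one ✓
  (2) x_3=F, x_5=T — not both ✓
  (3) {x_1, x_3, x_5}: 1 true — exactly one ✓
  (4) {x_3, x_1}: 0/2 true — not all ✓
  (5) {x_1, x_4}: 0 true — at most one ✓
  (6) {x_3, x_1, x_5, x_4}: 1 true — exactly one ✓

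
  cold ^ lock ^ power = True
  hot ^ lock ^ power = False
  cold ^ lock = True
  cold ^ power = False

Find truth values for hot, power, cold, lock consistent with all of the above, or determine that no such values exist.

hot = True, power = False, cold = False, lock = True

cold ^ lock ^ power = F ^ T ^ F = True ✓
hot ^ lock ^ power = T ^ T ^ F = False ✓
cold ^ lock = F ^ T = True ✓
cold ^ power = F ^ F = False ✓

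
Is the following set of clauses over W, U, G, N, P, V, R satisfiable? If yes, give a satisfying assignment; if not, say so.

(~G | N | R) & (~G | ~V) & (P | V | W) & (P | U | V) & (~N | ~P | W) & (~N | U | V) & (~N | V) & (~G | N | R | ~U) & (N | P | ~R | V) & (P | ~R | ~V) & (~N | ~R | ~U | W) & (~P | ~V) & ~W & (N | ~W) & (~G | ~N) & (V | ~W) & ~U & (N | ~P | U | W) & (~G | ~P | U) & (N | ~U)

W: False; U: False; G: False; N: False; P: False; V: True; R: False

Unit clause (~W) forces W = False.
Unit clause (~U) forces U = False.
Try G = True:
  (~G | ~V) forces V = False.
  (P | V | W) forces P = True.
  clause (~G | ~P | U) is falsified — backtrack.
So G = False.
Set N = False.
  then (N | ~P | U | W) forces P = False.
  then (P | V | W) forces V = True.
  then (P | ~R | ~V) forces R = False.
All clauses satisfied.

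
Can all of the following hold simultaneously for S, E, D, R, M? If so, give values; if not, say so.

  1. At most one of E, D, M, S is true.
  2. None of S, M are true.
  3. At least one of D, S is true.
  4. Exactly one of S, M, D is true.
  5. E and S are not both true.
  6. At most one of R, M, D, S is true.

S = False, E = False, D = True, R = False, M = False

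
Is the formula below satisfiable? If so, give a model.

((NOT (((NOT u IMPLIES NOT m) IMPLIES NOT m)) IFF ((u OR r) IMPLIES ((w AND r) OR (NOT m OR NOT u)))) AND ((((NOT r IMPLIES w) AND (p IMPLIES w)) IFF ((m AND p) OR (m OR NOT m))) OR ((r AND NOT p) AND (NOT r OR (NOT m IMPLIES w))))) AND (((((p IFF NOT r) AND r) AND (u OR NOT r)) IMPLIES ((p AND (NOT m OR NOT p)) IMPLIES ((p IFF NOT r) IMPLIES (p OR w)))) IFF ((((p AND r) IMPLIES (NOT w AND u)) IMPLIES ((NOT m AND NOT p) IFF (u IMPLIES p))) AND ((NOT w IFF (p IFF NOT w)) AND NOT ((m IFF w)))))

Case m = True: the formula simplifies to ((NOT (NOT u) IFF ((u OR r) IMPLIES ((w AND r) OR NOT u))) AND (((NOT r IMPLIES w) AND (p IMPLIES w)) OR (r AND NOT p))) AND (((((p IFF NOT r) AND r) AND (u OR NOT r)) IMPLIES ((p AND NOT p) IMPLIES ((p IFF NOT r) IMPLIES (p OR w)))) IFF ((((p AND r) IMPLIES (NOT w AND u)) IMPLIES NOT ((u IMPLIES p))) AND ((NOT w IFF (p IFF NOT w)) AND NOT w))).
  w = True: the conjunct ((((p IFF NOT r) AND r) AND (u OR NOT r)) IMPLIES ((p AND NOT p) IMPLIES ((p IFF NOT r) IMPLIES (p OR w)))) IFF ((((p AND r) IMPLIES (NOT w AND u)) IMPLIES NOT ((u IMPLIES p))) AND ((NOT w IFF (p IFF NOT w)) AND NOT w)) becomes ((((p IFF NOT r) AND r) AND (u OR NOT r)) IMPLIES True) IFF ((NOT ((p AND r)) IMPLIES NOT ((u IMPLIES p))) AND False) = False.
  w = False: simplifies to ((NOT (NOT u) IFF ((u OR r) IMPLIES NOT u)) AND ((r AND NOT p) OR (r AND NOT p))) AND (((((p IFF NOT r) AND r) AND (u OR NOT r)) IMPLIES ((p AND NOT p) IMPLIES ((p IFF NOT r) IMPLIES p))) IFF ((((p AND r) IMPLIES u) IMPLIES NOT ((u IMPLIES p))) AND p)).
    p = True: the conjunct (r AND NOT p) OR (r AND NOT p) becomes (r AND False) OR (r AND False) = False.
    p = False: the conjunct ((((p IFF NOT r) AND r) AND (u OR NOT r)) IMPLIES ((p AND NOT p) IMPLIES ((p IFF NOT r) IMPLIES p))) IFF ((((p AND r) IMPLIES u) IMPLIES NOT ((u IMPLIES p))) AND p) becomes (((r AND r) AND (u OR NOT r)) IMPLIES True) IFF (NOT (NOT u) AND False) = False.
Case m = False: the conjunct NOT (((NOT u IMPLIES NOT m) IMPLIES NOT m)) IFF ((u OR r) IMPLIES ((w AND r) OR (NOT m OR NOT u))) becomes NOT True IFF ((u OR r) IMPLIES True) = False.
Both cases fail — unsatisfiable.

No satisfying assignment exists.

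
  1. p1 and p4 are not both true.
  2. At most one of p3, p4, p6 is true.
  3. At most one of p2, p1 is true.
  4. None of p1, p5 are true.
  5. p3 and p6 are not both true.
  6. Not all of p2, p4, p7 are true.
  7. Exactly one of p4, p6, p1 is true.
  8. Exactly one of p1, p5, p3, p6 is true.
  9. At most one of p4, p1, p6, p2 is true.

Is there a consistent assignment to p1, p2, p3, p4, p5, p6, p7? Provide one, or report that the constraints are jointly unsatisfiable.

p1=F, p2=F, p3=F, p4=F, p5=F, p6=T, p7=F

  (1) p1=F, p4=F — not both ✓
  (2) {p3, p4, p6}: 1 true — at most one ✓
  (3) {p2, p1}: 0 true — at most one ✓
  (4) {p1, p5}: 0 true — none ✓
  (5) p3=F, p6=T — not both ✓
  (6) {p2, p4, p7}: 0/3 true — not all ✓
  (7) {p4, p6, p1}: 1 true — exactly one ✓
  (8) {p1, p5, p3, p6}: 1 true — exactly one ✓
  (9) {p4, p1, p6, p2}: 1 true — at most one ✓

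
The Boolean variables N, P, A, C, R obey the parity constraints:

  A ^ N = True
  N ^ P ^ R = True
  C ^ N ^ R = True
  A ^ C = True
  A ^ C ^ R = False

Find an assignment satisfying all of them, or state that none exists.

N = False, P = False, A = True, C = False, R = True

A ^ N = T ^ F = True ✓
N ^ P ^ R = F ^ F ^ T = True ✓
C ^ N ^ R = F ^ F ^ T = True ✓
A ^ C = T ^ F = True ✓
A ^ C ^ R = T ^ F ^ T = False ✓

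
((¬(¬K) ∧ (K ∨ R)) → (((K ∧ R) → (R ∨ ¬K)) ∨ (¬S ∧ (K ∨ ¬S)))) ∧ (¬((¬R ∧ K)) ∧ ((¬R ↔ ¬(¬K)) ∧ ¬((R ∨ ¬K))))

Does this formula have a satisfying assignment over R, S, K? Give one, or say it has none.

Case R = True: the conjunct ¬((R ∨ ¬K)) becomes ¬((True ∨ ¬K)) = False.
Case R = False: the formula simplifies to ¬K ∧ (¬(¬K) ∧ ¬(¬K)).
  K = True: the conjunct ¬K is False.
  K = False: the conjunct ¬(¬K) becomes ¬(¬False) = False.
Both cases fail — unsatisfiable.

The formula is unsatisfiable.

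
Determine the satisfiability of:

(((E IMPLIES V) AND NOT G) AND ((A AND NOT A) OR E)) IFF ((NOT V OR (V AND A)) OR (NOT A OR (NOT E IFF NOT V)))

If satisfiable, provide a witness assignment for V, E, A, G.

V = True, E = True, A = False, G = False

  (((E IMPLIES V) AND NOT G) AND ((A AND NOT A) OR E)) IFF ((NOT V OR (V AND A)) OR (NOT A OR (NOT E IFF NOT V))) = True
    ((E IMPLIES V) AND NOT G) AND ((A AND NOT A) OR E) = True
      (E IMPLIES V) AND NOT G = True
        E IMPLIES V = True
        NOT G = True
      (A AND NOT A) OR E = True
        A AND NOT A = False
          NOT A = True
    (NOT V OR (V AND A)) OR (NOT A OR (NOT E IFF NOT V)) = True
      NOT V OR (V AND A) = False
        NOT V = False
        V AND A = False
      NOT A OR (NOT E IFF NOT V) = True
        NOT A = True
        NOT E IFF NOT V = True
          NOT E = False
          NOT V = False
The formula evaluates to True.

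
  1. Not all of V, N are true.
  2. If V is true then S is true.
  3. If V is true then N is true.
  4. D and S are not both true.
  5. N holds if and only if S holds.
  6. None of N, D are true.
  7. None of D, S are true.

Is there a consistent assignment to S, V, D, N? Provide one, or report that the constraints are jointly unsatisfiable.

S=F, V=F, D=F, N=F

  (1) {V, N}: 0/2 true — not all ✓
  (2) V=F ⇒ S: vacuous ✓
  (3) V=F ⇒ N: vacuous ✓
  (4) D=F, S=F — not both ✓
  (5) N=F, S=F — same ✓
  (6) {N, D}: 0 true — none ✓
  (7) {D, S}: 0 true — none ✓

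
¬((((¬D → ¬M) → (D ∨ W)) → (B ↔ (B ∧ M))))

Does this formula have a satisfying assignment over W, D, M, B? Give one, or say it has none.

W: False, D: True, M: False, B: True

  ¬((((¬D → ¬M) → (D ∨ W)) → (B ↔ (B ∧ M)))) = True
    ((¬D → ¬M) → (D ∨ W)) → (B ↔ (B ∧ M)) = False
      (¬D → ¬M) → (D ∨ W) = True
        ¬D → ¬M = True
          ¬D = False
          ¬M = True
        D ∨ W = True
      B ↔ (B ∧ M) = False
        B ∧ M = False
The formula evaluates to True.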